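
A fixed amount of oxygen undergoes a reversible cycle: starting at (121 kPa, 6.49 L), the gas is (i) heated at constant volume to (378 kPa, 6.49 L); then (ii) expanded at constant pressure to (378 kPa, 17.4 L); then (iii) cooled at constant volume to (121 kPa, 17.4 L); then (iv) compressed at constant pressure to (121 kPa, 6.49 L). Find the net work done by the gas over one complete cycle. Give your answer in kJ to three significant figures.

W_net ≈ 2.80 kJ

Constant-volume legs do no work.
W(ii) = (378)(17.4 − 6.49) = 4124 J; W(iv) = (121)(6.49 − 17.4) = -1320 J.
W_net = 4124 − 1320 = 2804 J (the clockwise enclosed area).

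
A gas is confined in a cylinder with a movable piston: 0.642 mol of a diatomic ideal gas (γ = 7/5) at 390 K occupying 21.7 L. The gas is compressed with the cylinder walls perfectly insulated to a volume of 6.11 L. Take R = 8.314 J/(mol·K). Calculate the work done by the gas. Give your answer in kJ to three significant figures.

Adiabatic: TV^(γ−1) = const with γ = 7/5.
T₂ = T₁ (V₁/V₂)^(γ−1) = 390 × (21.7/6.11)^0.4 = 390 × 1.66 = 647.5 K.
W_by = nCᵥ(T₁ − T₂) = (0.642)(20.79)(390 − 647.5) = -3436 J.

W ≈ -3.44 kJ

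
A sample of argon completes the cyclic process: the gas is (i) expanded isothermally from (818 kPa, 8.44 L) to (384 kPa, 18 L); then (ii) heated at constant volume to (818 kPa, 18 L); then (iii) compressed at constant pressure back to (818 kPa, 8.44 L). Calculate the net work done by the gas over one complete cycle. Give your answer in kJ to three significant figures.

W_net ≈ -2.59 kJ

Leg (i): W = PᵢVᵢ ln(V_f/Vᵢ) = (6904) ln(18/8.44) = 5229 J.
Leg (ii): W = 0.
Leg (iii): W = PΔV = (818)(8.44 − 18) = -7820 J.
W_net = 5229 − 7820 = -2591 J.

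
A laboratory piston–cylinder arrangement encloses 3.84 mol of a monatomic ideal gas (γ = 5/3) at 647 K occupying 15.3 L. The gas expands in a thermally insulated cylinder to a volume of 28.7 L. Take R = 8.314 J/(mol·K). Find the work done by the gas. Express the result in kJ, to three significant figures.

W ≈ 10.6 kJ

Adiabatic: TV^(γ−1) = const with γ = 5/3.
T₂ = T₁ (V₁/V₂)^(γ−1) = 647 × (15.3/28.7)^0.667 = 647 × 0.6575 = 425.4 K.
W_by = nCᵥ(T₁ − T₂) = (3.84)(12.47)(647 − 425.4) = 10613 J.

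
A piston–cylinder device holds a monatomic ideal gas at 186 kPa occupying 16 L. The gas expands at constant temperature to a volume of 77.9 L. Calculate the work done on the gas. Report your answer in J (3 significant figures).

Isothermal: W = nRT ln(V₂/V₁) = P₁V₁ ln(V₂/V₁).
P₁V₁ = (186 kPa)(16 L) = 2976 J.
W = 2976 × ln(77.9/16) = 2976 × 1.583
W_by_gas = 4711 J; work on gas = −W_by = -4711 J.

W ≈ -4710 J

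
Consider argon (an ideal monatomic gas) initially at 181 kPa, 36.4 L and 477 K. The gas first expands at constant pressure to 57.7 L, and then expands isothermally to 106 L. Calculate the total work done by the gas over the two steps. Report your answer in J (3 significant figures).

W_total ≈ 10200 J

Step 1 (isobaric): W = PΔV = (181 kPa)(57.7 − 36.4 L) = 3855 J.
After step 1: P = 181 kPa, V = 57.7 L, T = 756.1 K.
Step 2 (isothermal): W = P₁V₁ ln(V₂/V₁) = (10444) ln(106/57.7) = 6352 J.
W_total = 3855 + 6352 = 10207 J.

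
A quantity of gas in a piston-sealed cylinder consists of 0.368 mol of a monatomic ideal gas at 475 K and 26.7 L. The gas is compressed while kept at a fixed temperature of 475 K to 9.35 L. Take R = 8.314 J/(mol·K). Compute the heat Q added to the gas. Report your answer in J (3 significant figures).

Isothermal ⇒ ΔU = 0, so Q = W = nRT ln(V₂/V₁).
Q = (0.368)(8.314)(475) ln(9.35/26.7) = 1453 × -1.049 = -1525 J.

Q ≈ -1520 J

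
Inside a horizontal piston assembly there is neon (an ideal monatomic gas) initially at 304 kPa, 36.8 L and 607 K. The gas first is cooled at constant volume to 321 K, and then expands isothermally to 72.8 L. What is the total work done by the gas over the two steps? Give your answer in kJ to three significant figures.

W_total ≈ 4.04 kJ

Step 1 (isochoric): W = 0 (constant volume).
After step 1: P = 160.8 kPa (V unchanged).
Step 2 (isothermal): W = P₁V₁ ln(V₂/V₁) = (5916) ln(72.8/36.8) = 4036 J.
W_total = 0 + 4036 = 4036 J.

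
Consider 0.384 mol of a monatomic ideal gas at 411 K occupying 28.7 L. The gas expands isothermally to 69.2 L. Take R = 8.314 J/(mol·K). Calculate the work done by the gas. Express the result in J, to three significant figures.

Isothermal: W = nRT ln(V₂/V₁).
W = (0.384)(8.314)(411) × ln(69.2/28.7)
  = 1312 × 0.8801
W_by_gas = 1155 J.

W ≈ 1150 J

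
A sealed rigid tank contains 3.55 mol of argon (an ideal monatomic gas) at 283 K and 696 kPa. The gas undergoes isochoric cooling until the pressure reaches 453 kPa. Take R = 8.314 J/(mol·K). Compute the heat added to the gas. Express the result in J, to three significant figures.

Q ≈ -4370 J

Constant volume ⇒ W = 0, so Q = ΔU = nCᵥΔT with Cᵥ = 3R/2 = 12.47 J/(mol·K).
At constant V, T₂/T₁ = P₂/P₁ ⇒ ΔT = T₁(P₂/P₁ − 1) = 283·(453/696 − 1) = -98.81 K.
ΔU = (3.55)(12.47)(-98.81) = -4374 J.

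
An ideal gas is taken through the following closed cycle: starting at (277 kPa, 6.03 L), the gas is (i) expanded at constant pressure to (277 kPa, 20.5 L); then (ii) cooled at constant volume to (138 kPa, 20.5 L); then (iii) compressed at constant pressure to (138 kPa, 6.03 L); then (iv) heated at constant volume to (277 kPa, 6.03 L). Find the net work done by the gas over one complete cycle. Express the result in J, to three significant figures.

Constant-volume legs do no work.
W(i) = (277)(20.5 − 6.03) = 4008 J; W(iii) = (138)(6.03 − 20.5) = -1997 J.
W_net = 4008 − 1997 = 2011 J (the clockwise enclosed area).

W_net ≈ 2010 J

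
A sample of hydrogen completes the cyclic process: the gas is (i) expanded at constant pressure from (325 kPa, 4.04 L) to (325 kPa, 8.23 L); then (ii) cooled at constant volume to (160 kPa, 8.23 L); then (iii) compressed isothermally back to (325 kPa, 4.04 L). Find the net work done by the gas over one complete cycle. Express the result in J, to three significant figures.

Leg (i): W = PΔV = (325)(8.23 − 4.04) = 1362 J.
Leg (ii): W = 0.
Leg (iii): W = PᵢVᵢ ln(V_f/Vᵢ) = (1317) ln(4.04/8.23) = -937 J.
W_net = 1362 − 937 = 424.8 J.

W_net ≈ 425 J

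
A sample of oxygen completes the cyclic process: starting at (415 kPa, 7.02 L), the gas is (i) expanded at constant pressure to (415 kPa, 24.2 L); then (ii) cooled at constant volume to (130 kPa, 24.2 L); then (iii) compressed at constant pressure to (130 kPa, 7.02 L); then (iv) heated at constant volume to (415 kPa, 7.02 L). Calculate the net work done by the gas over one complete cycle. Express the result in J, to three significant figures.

Constant-volume legs do no work.
W(i) = (415)(24.2 − 7.02) = 7130 J; W(iii) = (130)(7.02 − 24.2) = -2233 J.
W_net = 7130 − 2233 = 4896 J (the clockwise enclosed area).

W_net ≈ 4900 J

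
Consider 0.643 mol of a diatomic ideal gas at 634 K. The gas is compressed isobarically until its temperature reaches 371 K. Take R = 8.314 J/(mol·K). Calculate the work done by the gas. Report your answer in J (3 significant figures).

Isobaric: W = P ΔV = nR ΔT.
W = (0.643)(8.314)(371 − 634) = -1406 J.

W ≈ -1410 J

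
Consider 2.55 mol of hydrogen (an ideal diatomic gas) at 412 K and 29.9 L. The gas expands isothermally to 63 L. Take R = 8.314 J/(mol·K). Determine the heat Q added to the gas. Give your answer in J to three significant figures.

Q ≈ 6510 J

Isothermal ⇒ ΔU = 0, so Q = W = nRT ln(V₂/V₁).
Q = (2.55)(8.314)(412) ln(63/29.9) = 8735 × 0.7453 = 6510 J.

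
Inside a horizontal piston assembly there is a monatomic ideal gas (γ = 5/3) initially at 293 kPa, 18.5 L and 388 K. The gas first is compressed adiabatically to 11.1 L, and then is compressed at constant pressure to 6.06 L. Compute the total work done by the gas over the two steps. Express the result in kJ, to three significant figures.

Step 1 (adiabatic): W = (P₁V₁ − P₂V₂)/(γ−1) = (5420 − 7620)/0.667 = -3299 J.
After step 1: P = 686.5 kPa, V = 11.1 L, T = 545.4 K.
Step 2 (isobaric): W = PΔV = (686.5 kPa)(6.06 − 11.1 L) = -3460 J.
W_total = -3299 − 3460 = -6759 J.

W_total ≈ -6.76 kJ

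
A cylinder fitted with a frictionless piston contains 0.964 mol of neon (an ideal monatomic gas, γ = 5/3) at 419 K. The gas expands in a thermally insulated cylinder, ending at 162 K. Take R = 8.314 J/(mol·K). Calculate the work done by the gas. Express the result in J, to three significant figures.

Adiabatic ⇒ Q = 0, so W_by = −ΔU = nCᵥ(T₁ − T₂).
Cᵥ = 3R/2 = 12.47 J/(mol·K).
W = (0.964)(12.47)(419 − 162) = 3090 J.

W ≈ 3090 J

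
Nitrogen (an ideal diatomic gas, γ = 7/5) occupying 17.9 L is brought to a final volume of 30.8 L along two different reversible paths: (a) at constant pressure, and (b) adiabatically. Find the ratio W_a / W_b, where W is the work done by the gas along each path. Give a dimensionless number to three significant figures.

W_a / W_b ≈ 1.48

Path (a) isobaric: W = P₁(V₂ − V₁) → W_a/(P₁V₁) = 0.7207.
Path (b) adiabatic: W = P₁V₁(1 − (V₁/V₂)^(γ−1))/(γ−1) → W_b/(P₁V₁) = 0.4878.
W_a / W_b = 0.7207 / 0.4878 = 1.477.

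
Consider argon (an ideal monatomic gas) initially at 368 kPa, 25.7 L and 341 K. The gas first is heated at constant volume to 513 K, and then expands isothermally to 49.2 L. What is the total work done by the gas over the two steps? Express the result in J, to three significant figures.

W_total ≈ 9240 J

Step 1 (isochoric): W = 0 (constant volume).
After step 1: P = 553.6 kPa (V unchanged).
Step 2 (isothermal): W = P₁V₁ ln(V₂/V₁) = (14228) ln(49.2/25.7) = 9240 J.
W_total = 0 + 9240 = 9240 J.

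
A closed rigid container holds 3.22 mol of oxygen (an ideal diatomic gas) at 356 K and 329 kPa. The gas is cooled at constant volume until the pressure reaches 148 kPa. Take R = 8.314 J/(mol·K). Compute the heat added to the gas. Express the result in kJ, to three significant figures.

Constant volume ⇒ W = 0, so Q = ΔU = nCᵥΔT with Cᵥ = 5R/2 = 20.79 J/(mol·K).
At constant V, T₂/T₁ = P₂/P₁ ⇒ ΔT = T₁(P₂/P₁ − 1) = 356·(148/329 − 1) = -195.9 K.
ΔU = (3.22)(20.79)(-195.9) = -13108 J.

Q ≈ -13.1 kJ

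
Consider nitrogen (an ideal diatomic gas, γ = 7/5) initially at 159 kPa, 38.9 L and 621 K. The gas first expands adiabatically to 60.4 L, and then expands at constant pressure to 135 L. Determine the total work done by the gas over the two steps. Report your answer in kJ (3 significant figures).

Step 1 (adiabatic): W = (P₁V₁ − P₂V₂)/(γ−1) = (6185 − 5187)/0.4 = 2495 J.
After step 1: P = 85.88 kPa, V = 60.4 L, T = 520.8 K.
Step 2 (isobaric): W = PΔV = (85.88 kPa)(135 − 60.4 L) = 6406 J.
W_total = 2495 + 6406 = 8902 J.

W_total ≈ 8.90 kJ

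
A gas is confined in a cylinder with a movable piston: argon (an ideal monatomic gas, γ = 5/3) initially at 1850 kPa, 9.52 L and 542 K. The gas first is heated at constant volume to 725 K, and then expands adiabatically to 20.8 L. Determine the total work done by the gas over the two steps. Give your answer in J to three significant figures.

W_total ≈ 14400 J

Step 1 (isochoric): W = 0 (constant volume).
After step 1: P = 2475 kPa (V unchanged).
Step 2 (adiabatic): W = (P₁V₁ − P₂V₂)/(γ−1) = (23558 − 13991)/0.667 = 14351 J.
W_total = 0 + 14351 = 14351 J.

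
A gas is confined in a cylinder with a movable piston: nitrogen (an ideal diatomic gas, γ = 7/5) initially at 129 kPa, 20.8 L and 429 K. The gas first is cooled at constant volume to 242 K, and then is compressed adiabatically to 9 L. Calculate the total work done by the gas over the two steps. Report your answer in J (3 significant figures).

Step 1 (isochoric): W = 0 (constant volume).
After step 1: P = 72.77 kPa (V unchanged).
Step 2 (adiabatic): W = (P₁V₁ − P₂V₂)/(γ−1) = (1514 − 2116)/0.4 = -1506 J.
W_total = 0 − 1506 = -1506 J.

W_total ≈ -1510 J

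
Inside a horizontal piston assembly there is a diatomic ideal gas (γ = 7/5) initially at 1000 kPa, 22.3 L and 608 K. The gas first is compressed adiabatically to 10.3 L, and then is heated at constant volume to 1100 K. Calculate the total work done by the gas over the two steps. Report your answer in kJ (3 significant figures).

W_total ≈ -20.2 kJ

Step 1 (adiabatic): W = (P₁V₁ − P₂V₂)/(γ−1) = (22300 − 30373)/0.4 = -20183 J.
Step 2 (isochoric): W = 0 (constant volume).
W_total = -20183 + 0 = -20183 J.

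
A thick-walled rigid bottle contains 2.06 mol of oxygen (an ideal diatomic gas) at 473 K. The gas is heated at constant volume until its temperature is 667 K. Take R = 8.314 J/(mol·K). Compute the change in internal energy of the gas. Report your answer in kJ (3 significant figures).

Constant volume ⇒ W = 0, so Q = ΔU = nCᵥΔT with Cᵥ = 5R/2 = 20.79 J/(mol·K).
ΔU = (2.06)(20.79)(667 − 473) = 8307 J.

ΔU ≈ 8.31 kJ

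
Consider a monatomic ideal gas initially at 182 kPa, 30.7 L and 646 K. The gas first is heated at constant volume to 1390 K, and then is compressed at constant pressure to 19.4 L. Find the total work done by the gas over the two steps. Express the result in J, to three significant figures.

Step 1 (isochoric): W = 0 (constant volume).
After step 1: P = 391.6 kPa (V unchanged).
Step 2 (isobaric): W = PΔV = (391.6 kPa)(19.4 − 30.7 L) = -4425 J.
W_total = 0 − 4425 = -4425 J.

W_total ≈ -4430 J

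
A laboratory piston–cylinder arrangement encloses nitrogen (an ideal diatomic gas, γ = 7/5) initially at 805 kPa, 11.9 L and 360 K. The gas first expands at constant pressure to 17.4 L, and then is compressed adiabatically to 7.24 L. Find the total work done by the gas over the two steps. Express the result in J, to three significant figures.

W_total ≈ -10300 J

Step 1 (isobaric): W = PΔV = (805 kPa)(17.4 − 11.9 L) = 4427 J.
After step 1: P = 805 kPa, V = 17.4 L, T = 526.4 K.
Step 2 (adiabatic): W = (P₁V₁ − P₂V₂)/(γ−1) = (14007 − 19892)/0.4 = -14711 J.
W_total = 4427 − 14711 = -10284 J.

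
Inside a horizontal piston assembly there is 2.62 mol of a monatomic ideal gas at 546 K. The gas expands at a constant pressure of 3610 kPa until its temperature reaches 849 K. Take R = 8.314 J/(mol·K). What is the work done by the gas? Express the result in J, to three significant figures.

Isobaric: W = P ΔV = nR ΔT.
W = (2.62)(8.314)(849 − 546) = 6600 J.

W ≈ 6600 J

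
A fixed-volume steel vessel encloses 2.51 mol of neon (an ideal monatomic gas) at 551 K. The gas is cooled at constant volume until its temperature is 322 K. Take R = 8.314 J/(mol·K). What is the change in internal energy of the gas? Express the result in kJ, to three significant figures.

Constant volume ⇒ W = 0, so Q = ΔU = nCᵥΔT with Cᵥ = 3R/2 = 12.47 J/(mol·K).
ΔU = (2.51)(12.47)(322 − 551) = -7168 J.

ΔU ≈ -7.17 kJ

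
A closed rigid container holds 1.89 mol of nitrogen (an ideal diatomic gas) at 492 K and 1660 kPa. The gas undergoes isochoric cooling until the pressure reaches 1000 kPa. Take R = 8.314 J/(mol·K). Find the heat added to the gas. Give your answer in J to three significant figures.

Constant volume ⇒ W = 0, so Q = ΔU = nCᵥΔT with Cᵥ = 5R/2 = 20.79 J/(mol·K).
At constant V, T₂/T₁ = P₂/P₁ ⇒ ΔT = T₁(P₂/P₁ − 1) = 492·(1000/1660 − 1) = -195.6 K.
ΔU = (1.89)(20.79)(-195.6) = -7684 J.

Q ≈ -7680 J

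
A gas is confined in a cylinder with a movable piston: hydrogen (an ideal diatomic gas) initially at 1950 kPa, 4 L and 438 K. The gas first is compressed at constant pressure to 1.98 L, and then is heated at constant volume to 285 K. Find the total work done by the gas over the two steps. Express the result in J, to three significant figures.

Step 1 (isobaric): W = PΔV = (1950 kPa)(1.98 − 4 L) = -3939 J.
Step 2 (isochoric): W = 0 (constant volume).
W_total = -3939 + 0 = -3939 J.

W_total ≈ -3940 J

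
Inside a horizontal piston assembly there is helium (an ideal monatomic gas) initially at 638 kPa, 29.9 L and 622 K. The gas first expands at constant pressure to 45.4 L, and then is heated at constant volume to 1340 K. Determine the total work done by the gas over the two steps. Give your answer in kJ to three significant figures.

W_total ≈ 9.89 kJ

Step 1 (isobaric): W = PΔV = (638 kPa)(45.4 − 29.9 L) = 9889 J.
Step 2 (isochoric): W = 0 (constant volume).
W_total = 9889 + 0 = 9889 J.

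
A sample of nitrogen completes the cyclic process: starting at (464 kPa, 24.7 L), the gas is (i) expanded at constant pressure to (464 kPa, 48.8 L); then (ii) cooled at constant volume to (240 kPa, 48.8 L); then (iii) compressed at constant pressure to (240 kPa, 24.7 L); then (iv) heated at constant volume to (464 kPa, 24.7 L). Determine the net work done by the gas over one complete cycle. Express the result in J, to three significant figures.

Constant-volume legs do no work.
W(i) = (464)(48.8 − 24.7) = 11182 J; W(iii) = (240)(24.7 − 48.8) = -5784 J.
W_net = 11182 − 5784 = 5398 J (the clockwise enclosed area).

W_net ≈ 5400 J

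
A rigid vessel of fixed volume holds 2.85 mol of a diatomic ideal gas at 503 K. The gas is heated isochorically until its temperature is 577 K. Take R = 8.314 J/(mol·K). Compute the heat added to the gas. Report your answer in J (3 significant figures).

Constant volume ⇒ W = 0, so Q = ΔU = nCᵥΔT with Cᵥ = 5R/2 = 20.79 J/(mol·K).
ΔU = (2.85)(20.79)(577 − 503) = 4384 J.

Q ≈ 4380 J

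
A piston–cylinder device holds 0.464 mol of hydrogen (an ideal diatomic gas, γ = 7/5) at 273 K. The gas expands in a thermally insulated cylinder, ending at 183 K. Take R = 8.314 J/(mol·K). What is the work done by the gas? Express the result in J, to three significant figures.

Adiabatic ⇒ Q = 0, so W_by = −ΔU = nCᵥ(T₁ − T₂).
Cᵥ = 5R/2 = 20.79 J/(mol·K).
W = (0.464)(20.79)(273 − 183) = 868 J.

W ≈ 868 J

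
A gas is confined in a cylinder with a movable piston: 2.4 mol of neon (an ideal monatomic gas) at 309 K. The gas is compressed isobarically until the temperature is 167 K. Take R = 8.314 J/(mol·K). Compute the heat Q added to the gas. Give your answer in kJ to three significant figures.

Q ≈ -7.08 kJ

Isobaric: W = nRΔT = (2.4)(8.314)(-142) = -2833 J.
ΔU = nCᵥΔT with Cᵥ = 3R/2: ΔU = (2.4)(12.47)(-142) = -4250 J.
Q = ΔU + W = -4250 − 2833 = -7084 J.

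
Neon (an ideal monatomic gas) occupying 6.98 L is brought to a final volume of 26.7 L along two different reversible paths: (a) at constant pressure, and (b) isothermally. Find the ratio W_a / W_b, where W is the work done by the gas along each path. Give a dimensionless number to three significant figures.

W_a / W_b ≈ 2.11

Path (a) isobaric: W = P₁(V₂ − V₁) → W_a/(P₁V₁) = 2.825.
Path (b) isothermal: W = P₁V₁ ln(V₂/V₁) → W_b/(P₁V₁) = 1.342.
W_a / W_b = 2.825 / 1.342 = 2.106.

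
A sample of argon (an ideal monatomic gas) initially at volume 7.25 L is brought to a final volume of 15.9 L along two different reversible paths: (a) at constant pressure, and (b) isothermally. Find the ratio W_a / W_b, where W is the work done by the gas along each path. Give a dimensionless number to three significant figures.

Path (a) isobaric: W = P₁(V₂ − V₁) → W_a/(P₁V₁) = 1.193.
Path (b) isothermal: W = P₁V₁ ln(V₂/V₁) → W_b/(P₁V₁) = 0.7853.
W_a / W_b = 1.193 / 0.7853 = 1.519.

W_a / W_b ≈ 1.52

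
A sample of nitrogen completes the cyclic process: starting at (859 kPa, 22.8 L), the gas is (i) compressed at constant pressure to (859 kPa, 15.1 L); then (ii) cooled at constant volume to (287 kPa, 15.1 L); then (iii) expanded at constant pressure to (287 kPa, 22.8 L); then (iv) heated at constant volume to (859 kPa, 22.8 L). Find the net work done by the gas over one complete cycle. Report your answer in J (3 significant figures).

Constant-volume legs do no work.
W(i) = (859)(15.1 − 22.8) = -6614 J; W(iii) = (287)(22.8 − 15.1) = 2210 J.
W_net = -6614 + 2210 = -4404 J (the counter-clockwise enclosed area).

W_net ≈ -4400 J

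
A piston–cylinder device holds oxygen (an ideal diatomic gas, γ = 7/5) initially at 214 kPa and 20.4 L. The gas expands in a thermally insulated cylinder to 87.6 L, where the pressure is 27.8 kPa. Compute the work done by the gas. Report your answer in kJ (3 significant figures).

W ≈ 4.83 kJ

Adiabatic: W = (P₁V₁ − P₂V₂)/(γ − 1) with γ = 7/5.
P₁V₁ = 4366 J, P₂V₂ = 2435 J.
W = (4366 − 2435) / 0.4 = 4826 J.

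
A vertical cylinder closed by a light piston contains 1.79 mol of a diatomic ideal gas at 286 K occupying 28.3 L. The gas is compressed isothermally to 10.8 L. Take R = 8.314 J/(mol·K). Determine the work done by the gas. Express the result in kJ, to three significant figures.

Isothermal: W = nRT ln(V₂/V₁).
W = (1.79)(8.314)(286) × ln(10.8/28.3)
  = 4256 × -0.9633
W_by_gas = -4100 J.

W ≈ -4.10 kJ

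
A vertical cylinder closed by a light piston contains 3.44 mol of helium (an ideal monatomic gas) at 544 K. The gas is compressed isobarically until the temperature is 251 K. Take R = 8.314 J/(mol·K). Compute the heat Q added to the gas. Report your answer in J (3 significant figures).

Isobaric: W = nRΔT = (3.44)(8.314)(-293) = -8380 J.
ΔU = nCᵥΔT with Cᵥ = 3R/2: ΔU = (3.44)(12.47)(-293) = -12570 J.
Q = ΔU + W = -12570 − 8380 = -20950 J.

Q ≈ -20900 J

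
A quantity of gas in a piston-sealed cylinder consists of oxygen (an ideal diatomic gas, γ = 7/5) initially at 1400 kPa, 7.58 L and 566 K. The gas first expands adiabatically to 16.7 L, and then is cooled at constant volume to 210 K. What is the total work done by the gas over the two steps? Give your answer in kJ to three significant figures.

W_total ≈ 7.19 kJ

Step 1 (adiabatic): W = (P₁V₁ − P₂V₂)/(γ−1) = (10612 − 7737)/0.4 = 7187 J.
Step 2 (isochoric): W = 0 (constant volume).
W_total = 7187 + 0 = 7187 J.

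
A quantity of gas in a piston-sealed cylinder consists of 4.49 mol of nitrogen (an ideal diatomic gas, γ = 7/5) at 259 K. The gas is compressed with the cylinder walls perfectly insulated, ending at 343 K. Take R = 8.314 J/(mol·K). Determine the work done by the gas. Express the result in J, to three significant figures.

W ≈ -7840 J

Adiabatic ⇒ Q = 0, so W_by = −ΔU = nCᵥ(T₁ − T₂).
Cᵥ = 5R/2 = 20.79 J/(mol·K).
W = (4.49)(20.79)(259 − 343) = -7839 J.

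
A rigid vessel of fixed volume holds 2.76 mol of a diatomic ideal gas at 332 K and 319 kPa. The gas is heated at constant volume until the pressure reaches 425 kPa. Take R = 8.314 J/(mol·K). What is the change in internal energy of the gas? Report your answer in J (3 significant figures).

Constant volume ⇒ W = 0, so Q = ΔU = nCᵥΔT with Cᵥ = 5R/2 = 20.79 J/(mol·K).
At constant V, T₂/T₁ = P₂/P₁ ⇒ ΔT = T₁(P₂/P₁ − 1) = 332·(425/319 − 1) = 110.3 K.
ΔU = (2.76)(20.79)(110.3) = 6329 J.

ΔU ≈ 6330 J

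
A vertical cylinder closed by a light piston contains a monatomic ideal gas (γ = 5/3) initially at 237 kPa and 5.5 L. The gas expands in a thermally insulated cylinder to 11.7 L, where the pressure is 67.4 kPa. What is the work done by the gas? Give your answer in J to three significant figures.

Adiabatic: W = (P₁V₁ − P₂V₂)/(γ − 1) with γ = 5/3.
P₁V₁ = 1304 J, P₂V₂ = 788.6 J.
W = (1304 − 788.6) / 0.6667 = 772.4 J.

W ≈ 772 J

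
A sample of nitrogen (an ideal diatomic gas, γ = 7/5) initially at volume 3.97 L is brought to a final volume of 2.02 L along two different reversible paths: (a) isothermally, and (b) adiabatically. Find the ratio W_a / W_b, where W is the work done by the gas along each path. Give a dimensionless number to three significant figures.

W_a / W_b ≈ 0.871

Path (a) isothermal: W = P₁V₁ ln(V₂/V₁) → W_a/(P₁V₁) = -0.6757.
Path (b) adiabatic: W = P₁V₁(1 − (V₁/V₂)^(γ−1))/(γ−1) → W_b/(P₁V₁) = -0.7758.
W_a / W_b = -0.6757 / -0.7758 = 0.8709.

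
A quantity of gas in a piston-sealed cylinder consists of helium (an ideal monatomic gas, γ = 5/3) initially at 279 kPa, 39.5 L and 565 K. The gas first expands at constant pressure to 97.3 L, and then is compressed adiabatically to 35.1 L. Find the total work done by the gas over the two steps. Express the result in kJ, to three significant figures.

Step 1 (isobaric): W = PΔV = (279 kPa)(97.3 − 39.5 L) = 16126 J.
After step 1: P = 279 kPa, V = 97.3 L, T = 1392 K.
Step 2 (adiabatic): W = (P₁V₁ − P₂V₂)/(γ−1) = (27147 − 53570)/0.667 = -39635 J.
W_total = 16126 − 39635 = -23509 J.

W_total ≈ -23.5 kJ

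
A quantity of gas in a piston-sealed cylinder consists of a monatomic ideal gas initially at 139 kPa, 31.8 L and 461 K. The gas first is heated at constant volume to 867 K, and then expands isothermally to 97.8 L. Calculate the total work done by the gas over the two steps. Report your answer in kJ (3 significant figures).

Step 1 (isochoric): W = 0 (constant volume).
After step 1: P = 261.4 kPa (V unchanged).
Step 2 (isothermal): W = P₁V₁ ln(V₂/V₁) = (8313) ln(97.8/31.8) = 9339 J.
W_total = 0 + 9339 = 9339 J.

W_total ≈ 9.34 kJ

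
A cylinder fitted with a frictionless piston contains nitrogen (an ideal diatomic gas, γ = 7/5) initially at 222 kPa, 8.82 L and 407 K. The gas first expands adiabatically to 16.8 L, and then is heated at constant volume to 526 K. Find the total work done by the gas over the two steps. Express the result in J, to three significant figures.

W_total ≈ 1110 J

Step 1 (adiabatic): W = (P₁V₁ − P₂V₂)/(γ−1) = (1958 − 1513)/0.4 = 1112 J.
Step 2 (isochoric): W = 0 (constant volume).
W_total = 1112 + 0 = 1112 J.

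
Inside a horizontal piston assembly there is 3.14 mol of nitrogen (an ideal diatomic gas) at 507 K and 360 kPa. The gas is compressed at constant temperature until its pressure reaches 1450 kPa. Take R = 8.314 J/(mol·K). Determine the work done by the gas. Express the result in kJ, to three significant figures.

Isothermal process: W = nRT ln(V₂/V₁) = nRT ln(P₁/P₂).
W = (3.14)(8.314)(507) × ln(360/1450)
  = 13236 × ln(0.2483) = 13236 × -1.393
W_by_gas = -18440 J.

W ≈ -18.4 kJ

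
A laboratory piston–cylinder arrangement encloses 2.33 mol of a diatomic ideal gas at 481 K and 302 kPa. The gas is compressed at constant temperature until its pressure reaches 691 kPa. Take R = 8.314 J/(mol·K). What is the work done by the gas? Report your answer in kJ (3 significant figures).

Isothermal process: W = nRT ln(V₂/V₁) = nRT ln(P₁/P₂).
W = (2.33)(8.314)(481) × ln(302/691)
  = 9318 × ln(0.437) = 9318 × -0.8277
W_by_gas = -7712 J.

W ≈ -7.71 kJ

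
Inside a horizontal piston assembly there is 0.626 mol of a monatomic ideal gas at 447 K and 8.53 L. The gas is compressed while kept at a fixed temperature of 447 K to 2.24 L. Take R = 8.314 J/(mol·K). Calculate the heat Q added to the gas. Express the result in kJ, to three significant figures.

Q ≈ -3.11 kJ

Isothermal ⇒ ΔU = 0, so Q = W = nRT ln(V₂/V₁).
Q = (0.626)(8.314)(447) ln(2.24/8.53) = 2326 × -1.337 = -3111 J.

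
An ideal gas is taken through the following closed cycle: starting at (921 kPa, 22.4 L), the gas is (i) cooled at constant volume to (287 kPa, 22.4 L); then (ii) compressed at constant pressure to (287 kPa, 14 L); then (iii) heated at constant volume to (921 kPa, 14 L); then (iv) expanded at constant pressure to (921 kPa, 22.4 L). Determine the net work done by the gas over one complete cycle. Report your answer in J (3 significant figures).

Constant-volume legs do no work.
W(ii) = (287)(14 − 22.4) = -2411 J; W(iv) = (921)(22.4 − 14) = 7736 J.
W_net = -2411 + 7736 = 5326 J (the clockwise enclosed area).

W_net ≈ 5330 J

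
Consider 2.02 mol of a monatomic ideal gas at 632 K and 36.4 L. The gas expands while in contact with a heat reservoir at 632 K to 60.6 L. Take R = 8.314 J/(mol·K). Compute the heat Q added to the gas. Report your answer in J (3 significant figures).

Q ≈ 5410 J

Isothermal ⇒ ΔU = 0, so Q = W = nRT ln(V₂/V₁).
Q = (2.02)(8.314)(632) ln(60.6/36.4) = 10614 × 0.5097 = 5410 J.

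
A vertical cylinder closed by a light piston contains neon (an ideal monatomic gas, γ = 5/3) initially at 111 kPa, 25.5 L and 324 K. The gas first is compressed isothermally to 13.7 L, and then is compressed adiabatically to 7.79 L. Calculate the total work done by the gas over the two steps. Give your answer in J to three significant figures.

Step 1 (isothermal): W = P₁V₁ ln(V₂/V₁) = (2830) ln(13.7/25.5) = -1759 J.
After step 1: P = 206.6 kPa, V = 13.7 L, T = 324 K.
Step 2 (adiabatic): W = (P₁V₁ − P₂V₂)/(γ−1) = (2830 − 4124)/0.667 = -1940 J.
W_total = -1759 − 1940 = -3699 J.

W_total ≈ -3700 J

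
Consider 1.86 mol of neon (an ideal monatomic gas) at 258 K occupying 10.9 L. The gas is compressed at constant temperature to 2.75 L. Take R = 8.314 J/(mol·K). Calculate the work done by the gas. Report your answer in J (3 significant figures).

W ≈ -5490 J

Isothermal: W = nRT ln(V₂/V₁).
W = (1.86)(8.314)(258) × ln(2.75/10.9)
  = 3990 × -1.377
W_by_gas = -5494 J.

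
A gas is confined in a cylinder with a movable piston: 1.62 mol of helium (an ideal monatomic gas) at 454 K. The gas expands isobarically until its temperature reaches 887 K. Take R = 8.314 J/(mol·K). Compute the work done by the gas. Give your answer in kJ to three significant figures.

W ≈ 5.83 kJ

Isobaric: W = P ΔV = nR ΔT.
W = (1.62)(8.314)(887 − 454) = 5832 J.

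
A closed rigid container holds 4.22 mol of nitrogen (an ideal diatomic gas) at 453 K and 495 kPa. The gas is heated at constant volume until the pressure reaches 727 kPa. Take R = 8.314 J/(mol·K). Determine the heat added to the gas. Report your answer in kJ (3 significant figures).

Q ≈ 18.6 kJ

Constant volume ⇒ W = 0, so Q = ΔU = nCᵥΔT with Cᵥ = 5R/2 = 20.79 J/(mol·K).
At constant V, T₂/T₁ = P₂/P₁ ⇒ ΔT = T₁(P₂/P₁ − 1) = 453·(727/495 − 1) = 212.3 K.
ΔU = (4.22)(20.79)(212.3) = 18623 J.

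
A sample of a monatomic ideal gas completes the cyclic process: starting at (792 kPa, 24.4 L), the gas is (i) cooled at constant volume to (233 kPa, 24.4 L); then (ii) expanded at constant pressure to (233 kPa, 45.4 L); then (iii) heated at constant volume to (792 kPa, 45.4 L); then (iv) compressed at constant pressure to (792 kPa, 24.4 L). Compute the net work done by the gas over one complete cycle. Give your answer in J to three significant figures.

Constant-volume legs do no work.
W(ii) = (233)(45.4 − 24.4) = 4893 J; W(iv) = (792)(24.4 − 45.4) = -16632 J.
W_net = 4893 − 16632 = -11739 J (the counter-clockwise enclosed area).

W_net ≈ -11700 J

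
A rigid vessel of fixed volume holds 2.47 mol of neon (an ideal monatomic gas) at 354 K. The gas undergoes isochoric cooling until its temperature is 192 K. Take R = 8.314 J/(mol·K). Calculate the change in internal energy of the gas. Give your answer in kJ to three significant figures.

ΔU ≈ -4.99 kJ

Constant volume ⇒ W = 0, so Q = ΔU = nCᵥΔT with Cᵥ = 3R/2 = 12.47 J/(mol·K).
ΔU = (2.47)(12.47)(192 − 354) = -4990 J.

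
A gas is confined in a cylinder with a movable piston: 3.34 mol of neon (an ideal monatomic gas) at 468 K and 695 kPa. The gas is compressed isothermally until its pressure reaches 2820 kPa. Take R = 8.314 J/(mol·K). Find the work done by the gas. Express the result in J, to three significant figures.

W ≈ -18200 J

Isothermal process: W = nRT ln(V₂/V₁) = nRT ln(P₁/P₂).
W = (3.34)(8.314)(468) × ln(695/2820)
  = 12996 × ln(0.2465) = 12996 × -1.401
W_by_gas = -18202 J.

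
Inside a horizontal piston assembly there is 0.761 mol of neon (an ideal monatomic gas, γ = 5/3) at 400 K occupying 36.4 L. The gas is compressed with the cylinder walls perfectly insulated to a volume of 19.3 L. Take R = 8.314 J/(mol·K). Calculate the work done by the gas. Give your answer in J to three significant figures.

Adiabatic: TV^(γ−1) = const with γ = 5/3.
T₂ = T₁ (V₁/V₂)^(γ−1) = 400 × (36.4/19.3)^0.667 = 400 × 1.526 = 610.6 K.
W_by = nCᵥ(T₁ − T₂) = (0.761)(12.47)(400 − 610.6) = -1999 J.

W ≈ -2000 J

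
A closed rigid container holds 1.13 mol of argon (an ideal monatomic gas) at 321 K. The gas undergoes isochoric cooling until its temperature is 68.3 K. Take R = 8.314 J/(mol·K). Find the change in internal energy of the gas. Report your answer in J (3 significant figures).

ΔU ≈ -3560 J

Constant volume ⇒ W = 0, so Q = ΔU = nCᵥΔT with Cᵥ = 3R/2 = 12.47 J/(mol·K).
ΔU = (1.13)(12.47)(68.3 − 321) = -3561 J.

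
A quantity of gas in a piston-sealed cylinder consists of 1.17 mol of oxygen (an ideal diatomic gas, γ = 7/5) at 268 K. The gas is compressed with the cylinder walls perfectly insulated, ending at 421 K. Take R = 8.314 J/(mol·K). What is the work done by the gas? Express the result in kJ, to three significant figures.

Adiabatic ⇒ Q = 0, so W_by = −ΔU = nCᵥ(T₁ − T₂).
Cᵥ = 5R/2 = 20.79 J/(mol·K).
W = (1.17)(20.79)(268 − 421) = -3721 J.

W ≈ -3.72 kJ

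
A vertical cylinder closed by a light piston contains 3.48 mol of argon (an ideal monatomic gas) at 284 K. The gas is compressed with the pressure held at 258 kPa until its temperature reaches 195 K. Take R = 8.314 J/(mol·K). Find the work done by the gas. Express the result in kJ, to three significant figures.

Isobaric: W = P ΔV = nR ΔT.
W = (3.48)(8.314)(195 − 284) = -2575 J.

W ≈ -2.58 kJ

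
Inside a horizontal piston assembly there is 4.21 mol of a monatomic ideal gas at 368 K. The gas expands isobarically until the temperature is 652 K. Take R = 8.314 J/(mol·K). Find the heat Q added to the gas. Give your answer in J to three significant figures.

Isobaric: W = nRΔT = (4.21)(8.314)(284) = 9941 J.
ΔU = nCᵥΔT with Cᵥ = 3R/2: ΔU = (4.21)(12.47)(284) = 14911 J.
Q = ΔU + W = 14911 + 9941 = 24851 J.

Q ≈ 24900 J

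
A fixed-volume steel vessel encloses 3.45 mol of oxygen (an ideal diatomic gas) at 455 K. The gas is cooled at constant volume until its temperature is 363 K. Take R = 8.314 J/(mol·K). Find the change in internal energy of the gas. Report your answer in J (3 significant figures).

ΔU ≈ -6600 J

Constant volume ⇒ W = 0, so Q = ΔU = nCᵥΔT with Cᵥ = 5R/2 = 20.79 J/(mol·K).
ΔU = (3.45)(20.79)(363 − 455) = -6597 J.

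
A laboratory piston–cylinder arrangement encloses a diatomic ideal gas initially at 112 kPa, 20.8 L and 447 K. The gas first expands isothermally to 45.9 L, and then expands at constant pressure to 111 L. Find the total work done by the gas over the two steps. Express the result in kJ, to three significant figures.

Step 1 (isothermal): W = P₁V₁ ln(V₂/V₁) = (2330) ln(45.9/20.8) = 1844 J.
After step 1: P = 50.75 kPa, V = 45.9 L, T = 447 K.
Step 2 (isobaric): W = PΔV = (50.75 kPa)(111 − 45.9 L) = 3304 J.
W_total = 1844 + 3304 = 5148 J.

W_total ≈ 5.15 kJ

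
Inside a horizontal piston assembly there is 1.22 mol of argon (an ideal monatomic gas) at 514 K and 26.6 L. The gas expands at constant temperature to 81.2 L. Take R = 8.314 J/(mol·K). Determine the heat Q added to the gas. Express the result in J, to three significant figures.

Isothermal ⇒ ΔU = 0, so Q = W = nRT ln(V₂/V₁).
Q = (1.22)(8.314)(514) ln(81.2/26.6) = 5214 × 1.116 = 5818 J.

Q ≈ 5820 J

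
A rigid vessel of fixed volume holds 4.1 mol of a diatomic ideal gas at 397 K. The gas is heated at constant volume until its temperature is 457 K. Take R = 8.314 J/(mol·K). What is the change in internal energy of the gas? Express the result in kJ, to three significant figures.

ΔU ≈ 5.11 kJ

Constant volume ⇒ W = 0, so Q = ΔU = nCᵥΔT with Cᵥ = 5R/2 = 20.79 J/(mol·K).
ΔU = (4.1)(20.79)(457 − 397) = 5113 J.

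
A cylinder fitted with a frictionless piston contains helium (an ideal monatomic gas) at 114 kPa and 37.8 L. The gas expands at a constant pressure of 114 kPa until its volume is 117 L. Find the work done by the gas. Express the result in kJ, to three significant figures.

W ≈ 9.03 kJ

Isobaric: W = P ΔV.
W = (114 kPa)(117 − 37.8 L) = (114)(79.2) = 9029 J.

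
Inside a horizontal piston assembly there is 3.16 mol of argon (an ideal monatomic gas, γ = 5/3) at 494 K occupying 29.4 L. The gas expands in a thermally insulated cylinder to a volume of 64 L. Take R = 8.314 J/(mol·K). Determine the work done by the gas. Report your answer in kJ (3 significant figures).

W ≈ 7.88 kJ

Adiabatic: TV^(γ−1) = const with γ = 5/3.
T₂ = T₁ (V₁/V₂)^(γ−1) = 494 × (29.4/64)^0.667 = 494 × 0.5954 = 294.1 K.
W_by = nCᵥ(T₁ − T₂) = (3.16)(12.47)(494 − 294.1) = 7877 J.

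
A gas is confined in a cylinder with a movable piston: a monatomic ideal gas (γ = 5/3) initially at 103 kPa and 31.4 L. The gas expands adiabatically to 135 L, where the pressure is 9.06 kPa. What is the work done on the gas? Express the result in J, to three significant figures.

Adiabatic: W = (P₁V₁ − P₂V₂)/(γ − 1) with γ = 5/3.
P₁V₁ = 3234 J, P₂V₂ = 1223 J.
W = (3234 − 1223) / 0.6667 = 3017 J.
Work on gas = −W_by = -3017 J.

W ≈ -3020 J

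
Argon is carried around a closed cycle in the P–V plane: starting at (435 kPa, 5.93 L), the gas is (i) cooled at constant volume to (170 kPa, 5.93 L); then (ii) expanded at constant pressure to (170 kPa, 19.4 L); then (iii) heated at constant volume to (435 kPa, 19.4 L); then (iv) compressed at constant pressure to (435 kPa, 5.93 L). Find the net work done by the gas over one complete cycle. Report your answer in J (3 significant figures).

W_net ≈ -3570 J

Constant-volume legs do no work.
W(ii) = (170)(19.4 − 5.93) = 2290 J; W(iv) = (435)(5.93 − 19.4) = -5859 J.
W_net = 2290 − 5859 = -3570 J (the counter-clockwise enclosed area).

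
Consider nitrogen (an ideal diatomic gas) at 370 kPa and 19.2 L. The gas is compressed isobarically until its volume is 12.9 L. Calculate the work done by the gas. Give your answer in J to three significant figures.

W ≈ -2330 J

Isobaric: W = P ΔV.
W = (370 kPa)(12.9 − 19.2 L) = (370)(-6.3) = -2331 J.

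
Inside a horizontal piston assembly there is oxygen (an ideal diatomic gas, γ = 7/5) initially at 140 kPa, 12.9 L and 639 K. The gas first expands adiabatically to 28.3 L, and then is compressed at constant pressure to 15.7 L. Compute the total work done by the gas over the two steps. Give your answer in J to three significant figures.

Step 1 (adiabatic): W = (P₁V₁ − P₂V₂)/(γ−1) = (1806 − 1319)/0.4 = 1218 J.
After step 1: P = 46.61 kPa, V = 28.3 L, T = 466.7 K.
Step 2 (isobaric): W = PΔV = (46.61 kPa)(15.7 − 28.3 L) = -587.3 J.
W_total = 1218 − 587.3 = 630.3 J.

W_total ≈ 630 J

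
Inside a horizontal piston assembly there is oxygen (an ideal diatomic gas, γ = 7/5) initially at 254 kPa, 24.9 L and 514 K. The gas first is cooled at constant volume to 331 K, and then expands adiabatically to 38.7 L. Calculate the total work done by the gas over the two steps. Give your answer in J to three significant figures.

W_total ≈ 1650 J

Step 1 (isochoric): W = 0 (constant volume).
After step 1: P = 163.6 kPa (V unchanged).
Step 2 (adiabatic): W = (P₁V₁ − P₂V₂)/(γ−1) = (4073 − 3414)/0.4 = 1647 J.
W_total = 0 + 1647 = 1647 J.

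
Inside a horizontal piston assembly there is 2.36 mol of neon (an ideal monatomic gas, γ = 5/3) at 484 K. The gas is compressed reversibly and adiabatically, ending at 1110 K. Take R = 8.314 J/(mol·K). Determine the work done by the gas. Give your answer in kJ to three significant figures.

W ≈ -18.4 kJ

Adiabatic ⇒ Q = 0, so W_by = −ΔU = nCᵥ(T₁ − T₂).
Cᵥ = 3R/2 = 12.47 J/(mol·K).
W = (2.36)(12.47)(484 − 1110) = -18424 J.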